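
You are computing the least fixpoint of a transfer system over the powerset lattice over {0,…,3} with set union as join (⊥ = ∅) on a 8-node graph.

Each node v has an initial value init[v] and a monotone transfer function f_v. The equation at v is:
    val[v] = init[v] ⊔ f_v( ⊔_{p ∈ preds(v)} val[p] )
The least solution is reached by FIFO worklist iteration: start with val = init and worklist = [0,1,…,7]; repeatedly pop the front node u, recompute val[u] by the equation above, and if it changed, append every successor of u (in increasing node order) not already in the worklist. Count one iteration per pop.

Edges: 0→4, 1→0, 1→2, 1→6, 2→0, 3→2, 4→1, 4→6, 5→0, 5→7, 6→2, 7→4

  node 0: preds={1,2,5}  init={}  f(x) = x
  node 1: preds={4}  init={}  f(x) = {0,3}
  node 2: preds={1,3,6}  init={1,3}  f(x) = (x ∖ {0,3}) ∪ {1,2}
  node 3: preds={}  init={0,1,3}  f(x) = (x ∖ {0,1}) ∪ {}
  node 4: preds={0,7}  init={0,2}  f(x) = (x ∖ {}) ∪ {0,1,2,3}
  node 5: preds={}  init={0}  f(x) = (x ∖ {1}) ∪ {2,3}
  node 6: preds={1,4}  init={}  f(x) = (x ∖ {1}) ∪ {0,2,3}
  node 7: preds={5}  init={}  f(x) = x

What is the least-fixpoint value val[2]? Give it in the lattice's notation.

{1,2,3}

Trace (12 dequeues):
  [1] u=0 | in {0,1,3} | out {0,1,3} | prev {} | push {}
  [2] u=1 | in {0,2} | out {0,3} | prev {} | push {0}
  [3] u=2 | in {0,1,3} | out {1,2,3} | prev {1,3} | push {}
  [4] u=3 | in {} | out {0,1,3} | ==
  [5] u=4 | in {0,1,3} | out {0,1,2,3} | prev {0,2} | push {1}
  [6] u=5 | in {} | out {0,2,3} | prev {0} | push {}
  [7] u=6 | in {0,1,2,3} | out {0,2,3} | prev {} | push {2}
  [8] u=7 | in {0,2,3} | out {0,2,3} | prev {} | push {4}
  [9] u=0 | in {0,1,2,3} | out {0,1,2,3} | prev {0,1,3} | push {}
  [10] u=1 | in {0,1,2,3} | out {0,3} | ==
  [11] u=2 | in {0,1,2,3} | out {1,2,3} | ==
  [12] u=4 | in {0,1,2,3} | out {0,1,2,3} | ==

Converged values:
  [0] {0,1,2,3}
  [1] {0,3}
  [2] {1,2,3}
  [3] {0,1,3}
  [4] {0,1,2,3}
  [5] {0,2,3}
  [6] {0,2,3}
  [7] {0,2,3}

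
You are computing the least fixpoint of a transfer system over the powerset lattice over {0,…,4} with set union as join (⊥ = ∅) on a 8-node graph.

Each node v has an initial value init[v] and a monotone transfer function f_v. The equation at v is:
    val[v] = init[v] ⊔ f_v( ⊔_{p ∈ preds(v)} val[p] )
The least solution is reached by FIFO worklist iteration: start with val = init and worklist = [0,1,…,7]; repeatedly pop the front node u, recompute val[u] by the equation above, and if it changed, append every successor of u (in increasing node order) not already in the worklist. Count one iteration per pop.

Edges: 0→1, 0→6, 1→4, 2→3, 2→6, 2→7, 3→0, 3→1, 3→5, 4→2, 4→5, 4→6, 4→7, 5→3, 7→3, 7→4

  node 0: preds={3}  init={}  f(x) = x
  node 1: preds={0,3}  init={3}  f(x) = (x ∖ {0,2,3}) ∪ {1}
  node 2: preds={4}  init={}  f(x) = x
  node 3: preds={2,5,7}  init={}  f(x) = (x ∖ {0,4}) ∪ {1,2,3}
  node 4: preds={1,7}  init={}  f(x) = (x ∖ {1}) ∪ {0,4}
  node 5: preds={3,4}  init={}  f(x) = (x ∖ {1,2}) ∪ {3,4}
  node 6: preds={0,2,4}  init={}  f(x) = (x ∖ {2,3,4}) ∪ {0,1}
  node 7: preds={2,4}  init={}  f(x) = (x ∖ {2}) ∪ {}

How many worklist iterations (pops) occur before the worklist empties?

Iteration log — 15 steps:
  step 1. node 0  ⊔preds={}  new={}  stable
  step 2. node 1  ⊔preds={}  new={1,3}  old={3}  +wl: 
  step 3. node 2  ⊔preds={}  new={}  stable
  step 4. node 3  ⊔preds={}  new={1,2,3}  old={}  +wl: 0,1
  step 5. node 4  ⊔preds={1,3}  new={0,3,4}  old={}  +wl: 2
  step 6. node 5  ⊔preds={0,1,2,3,4}  new={0,3,4}  old={}  +wl: 3
  step 7. node 6  ⊔preds={0,3,4}  new={0,1}  old={}  +wl: 
  step 8. node 7  ⊔preds={0,3,4}  new={0,3,4}  old={}  +wl: 4
  step 9. node 0  ⊔preds={1,2,3}  new={1,2,3}  old={}  +wl: 6
  step 10. node 1  ⊔preds={1,2,3}  new={1,3}  stable
  step 11. node 2  ⊔preds={0,3,4}  new={0,3,4}  old={}  +wl: 7
  step 12. node 3  ⊔preds={0,3,4}  new={1,2,3}  stable
  step 13. node 4  ⊔preds={0,1,3,4}  new={0,3,4}  stable
  step 14. node 6  ⊔preds={0,1,2,3,4}  new={0,1}  stable
  step 15. node 7  ⊔preds={0,3,4}  new={0,3,4}  stable

Least fixpoint reached:
  node 0: {1,2,3}
  node 1: {1,3}
  node 2: {0,3,4}
  node 3: {1,2,3}
  node 4: {0,3,4}
  node 5: {0,3,4}
  node 6: {0,1}
  node 7: {0,3,4}

15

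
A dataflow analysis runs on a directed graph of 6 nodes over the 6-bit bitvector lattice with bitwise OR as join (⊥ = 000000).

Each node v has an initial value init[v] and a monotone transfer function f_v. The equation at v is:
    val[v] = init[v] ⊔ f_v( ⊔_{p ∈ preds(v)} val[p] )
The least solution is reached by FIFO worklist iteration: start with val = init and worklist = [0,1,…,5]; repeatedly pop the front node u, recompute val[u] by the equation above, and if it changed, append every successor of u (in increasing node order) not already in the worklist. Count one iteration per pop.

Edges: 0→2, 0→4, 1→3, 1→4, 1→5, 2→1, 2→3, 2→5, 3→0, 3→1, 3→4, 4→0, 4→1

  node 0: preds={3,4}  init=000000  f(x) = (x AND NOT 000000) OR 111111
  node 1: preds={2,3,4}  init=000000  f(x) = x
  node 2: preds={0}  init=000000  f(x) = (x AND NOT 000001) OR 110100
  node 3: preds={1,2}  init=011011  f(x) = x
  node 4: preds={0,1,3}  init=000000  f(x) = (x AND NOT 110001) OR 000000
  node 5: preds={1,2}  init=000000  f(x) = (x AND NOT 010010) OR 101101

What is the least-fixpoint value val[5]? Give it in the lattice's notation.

101101

Trace (11 dequeues):
  [1] u=0 | in 011011 | out 111111 | prev 000000 | push {}
  [2] u=1 | in 011011 | out 011011 | prev 000000 | push {}
  [3] u=2 | in 111111 | out 111110 | prev 000000 | push {1}
  [4] u=3 | in 111111 | out 111111 | prev 011011 | push {0}
  [5] u=4 | in 111111 | out 001110 | prev 000000 | push {}
  [6] u=5 | in 111111 | out 101101 | prev 000000 | push {}
  [7] u=1 | in 111111 | out 111111 | prev 011011 | push {3,4,5}
  [8] u=0 | in 111111 | out 111111 | ==
  [9] u=3 | in 111111 | out 111111 | ==
  [10] u=4 | in 111111 | out 001110 | ==
  [11] u=5 | in 111111 | out 101101 | ==

Converged values:
  [0] 111111
  [1] 111111
  [2] 111110
  [3] 111111
  [4] 001110
  [5] 101101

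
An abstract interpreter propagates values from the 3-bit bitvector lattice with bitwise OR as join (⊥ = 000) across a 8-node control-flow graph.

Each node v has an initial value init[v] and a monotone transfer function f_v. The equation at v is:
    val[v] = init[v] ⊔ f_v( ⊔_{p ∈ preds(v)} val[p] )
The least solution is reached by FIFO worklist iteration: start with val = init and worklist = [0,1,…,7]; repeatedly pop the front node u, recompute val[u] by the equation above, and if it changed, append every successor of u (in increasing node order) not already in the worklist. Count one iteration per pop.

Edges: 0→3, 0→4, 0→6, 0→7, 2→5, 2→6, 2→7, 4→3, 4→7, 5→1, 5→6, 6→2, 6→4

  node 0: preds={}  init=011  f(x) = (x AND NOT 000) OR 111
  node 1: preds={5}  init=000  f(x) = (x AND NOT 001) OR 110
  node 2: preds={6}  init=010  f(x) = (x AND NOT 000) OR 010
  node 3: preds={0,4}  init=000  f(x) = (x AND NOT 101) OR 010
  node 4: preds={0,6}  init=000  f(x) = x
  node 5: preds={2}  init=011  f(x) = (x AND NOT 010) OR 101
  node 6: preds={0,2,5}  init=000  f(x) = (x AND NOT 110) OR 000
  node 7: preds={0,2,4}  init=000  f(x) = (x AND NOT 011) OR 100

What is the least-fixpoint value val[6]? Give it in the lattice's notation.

001

Trace (15 dequeues):
  [1] u=0 | in 000 | out 111 | prev 011 | push {}
  [2] u=1 | in 011 | out 110 | prev 000 | push {}
  [3] u=2 | in 000 | out 010 | ==
  [4] u=3 | in 111 | out 010 | prev 000 | push {}
  [5] u=4 | in 111 | out 111 | prev 000 | push {3}
  [6] u=5 | in 010 | out 111 | prev 011 | push {1}
  [7] u=6 | in 111 | out 001 | prev 000 | push {2,4}
  [8] u=7 | in 111 | out 100 | prev 000 | push {}
  [9] u=3 | in 111 | out 010 | ==
  [10] u=1 | in 111 | out 110 | ==
  [11] u=2 | in 001 | out 011 | prev 010 | push {5,6,7}
  [12] u=4 | in 111 | out 111 | ==
  [13] u=5 | in 011 | out 111 | ==
  [14] u=6 | in 111 | out 001 | ==
  [15] u=7 | in 111 | out 100 | ==

Converged values:
  [0] 111
  [1] 110
  [2] 011
  [3] 010
  [4] 111
  [5] 111
  [6] 001
  [7] 100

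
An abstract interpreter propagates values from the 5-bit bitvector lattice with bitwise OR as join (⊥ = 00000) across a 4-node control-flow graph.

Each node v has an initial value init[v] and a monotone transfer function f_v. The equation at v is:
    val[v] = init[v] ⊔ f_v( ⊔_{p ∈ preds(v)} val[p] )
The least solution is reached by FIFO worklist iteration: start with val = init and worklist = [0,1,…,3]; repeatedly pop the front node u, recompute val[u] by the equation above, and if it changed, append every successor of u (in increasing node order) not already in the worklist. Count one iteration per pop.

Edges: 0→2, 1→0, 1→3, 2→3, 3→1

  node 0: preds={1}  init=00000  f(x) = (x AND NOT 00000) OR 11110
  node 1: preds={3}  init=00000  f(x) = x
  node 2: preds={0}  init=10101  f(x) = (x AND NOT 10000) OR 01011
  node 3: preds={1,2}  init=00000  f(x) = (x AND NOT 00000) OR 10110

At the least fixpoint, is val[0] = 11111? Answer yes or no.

yes

Iteration log — 8 steps:
  step 1. node 0  ⊔preds=00000  new=11110  old=00000  +wl: 
  step 2. node 1  ⊔preds=00000  new=00000  stable
  step 3. node 2  ⊔preds=11110  new=11111  old=10101  +wl: 
  step 4. node 3  ⊔preds=11111  new=11111  old=00000  +wl: 1
  step 5. node 1  ⊔preds=11111  new=11111  old=00000  +wl: 0,3
  step 6. node 0  ⊔preds=11111  new=11111  old=11110  +wl: 2
  step 7. node 3  ⊔preds=11111  new=11111  stable
  step 8. node 2  ⊔preds=11111  new=11111  stable

Least fixpoint reached:
  node 0: 11111
  node 1: 11111
  node 2: 11111
  node 3: 11111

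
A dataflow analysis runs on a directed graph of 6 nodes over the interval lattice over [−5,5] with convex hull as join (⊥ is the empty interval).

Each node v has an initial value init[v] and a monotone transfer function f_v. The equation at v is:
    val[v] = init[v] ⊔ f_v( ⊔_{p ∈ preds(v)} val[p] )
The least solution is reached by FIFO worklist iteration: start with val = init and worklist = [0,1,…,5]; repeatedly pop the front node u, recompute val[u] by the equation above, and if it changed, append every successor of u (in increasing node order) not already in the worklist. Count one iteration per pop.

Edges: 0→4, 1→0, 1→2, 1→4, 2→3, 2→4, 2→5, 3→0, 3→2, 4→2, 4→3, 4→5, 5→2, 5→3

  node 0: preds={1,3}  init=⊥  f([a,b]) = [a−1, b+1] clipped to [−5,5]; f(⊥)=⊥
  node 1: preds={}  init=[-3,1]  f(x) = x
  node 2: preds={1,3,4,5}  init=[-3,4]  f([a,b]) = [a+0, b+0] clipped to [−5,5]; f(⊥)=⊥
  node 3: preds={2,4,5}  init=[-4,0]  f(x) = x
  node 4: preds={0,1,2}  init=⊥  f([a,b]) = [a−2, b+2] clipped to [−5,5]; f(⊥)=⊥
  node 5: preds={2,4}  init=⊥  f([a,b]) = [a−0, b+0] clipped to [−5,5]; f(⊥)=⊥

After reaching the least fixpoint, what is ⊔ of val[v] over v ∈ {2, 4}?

Trace (13 dequeues):
  [1] u=0 | in [-4,1] | out [-5,2] | prev ⊥ | push {}
  [2] u=1 | in ⊥ | out [-3,1] | ==
  [3] u=2 | in [-4,1] | out [-4,4] | prev [-3,4] | push {}
  [4] u=3 | in [-4,4] | out [-4,4] | prev [-4,0] | push {0,2}
  [5] u=4 | in [-5,4] | out [-5,5] | prev ⊥ | push {3}
  [6] u=5 | in [-5,5] | out [-5,5] | prev ⊥ | push {}
  [7] u=0 | in [-4,4] | out [-5,5] | prev [-5,2] | push {4}
  [8] u=2 | in [-5,5] | out [-5,5] | prev [-4,4] | push {5}
  [9] u=3 | in [-5,5] | out [-5,5] | prev [-4,4] | push {0,2}
  [10] u=4 | in [-5,5] | out [-5,5] | ==
  [11] u=5 | in [-5,5] | out [-5,5] | ==
  [12] u=0 | in [-5,5] | out [-5,5] | ==
  [13] u=2 | in [-5,5] | out [-5,5] | ==

Converged values:
  [0] [-5,5]
  [1] [-3,1]
  [2] [-5,5]
  [3] [-5,5]
  [4] [-5,5]
  [5] [-5,5]

[-5,5]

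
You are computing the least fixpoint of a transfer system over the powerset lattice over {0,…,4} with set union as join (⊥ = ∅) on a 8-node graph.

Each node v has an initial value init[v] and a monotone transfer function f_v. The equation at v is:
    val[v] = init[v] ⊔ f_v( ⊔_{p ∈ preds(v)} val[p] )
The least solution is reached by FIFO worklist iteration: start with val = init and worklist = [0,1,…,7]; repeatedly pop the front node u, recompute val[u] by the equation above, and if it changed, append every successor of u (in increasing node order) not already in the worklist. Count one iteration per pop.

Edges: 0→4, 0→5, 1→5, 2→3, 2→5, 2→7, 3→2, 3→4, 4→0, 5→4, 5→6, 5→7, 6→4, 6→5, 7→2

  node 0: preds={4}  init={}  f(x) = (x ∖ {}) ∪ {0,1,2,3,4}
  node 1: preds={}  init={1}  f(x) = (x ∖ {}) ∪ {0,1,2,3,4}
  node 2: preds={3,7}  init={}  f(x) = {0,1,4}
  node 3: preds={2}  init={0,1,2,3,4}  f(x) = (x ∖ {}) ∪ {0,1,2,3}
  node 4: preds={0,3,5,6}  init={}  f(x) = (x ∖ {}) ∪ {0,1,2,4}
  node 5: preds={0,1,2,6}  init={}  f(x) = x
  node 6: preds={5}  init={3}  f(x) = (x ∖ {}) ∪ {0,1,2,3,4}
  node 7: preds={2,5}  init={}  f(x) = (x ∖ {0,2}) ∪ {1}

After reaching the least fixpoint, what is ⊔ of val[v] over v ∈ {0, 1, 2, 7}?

{0,1,2,3,4}

Trace (12 dequeues):
  [1] u=0 | in {} | out {0,1,2,3,4} | prev {} | push {}
  [2] u=1 | in {} | out {0,1,2,3,4} | prev {1} | push {}
  [3] u=2 | in {0,1,2,3,4} | out {0,1,4} | prev {} | push {}
  [4] u=3 | in {0,1,4} | out {0,1,2,3,4} | ==
  [5] u=4 | in {0,1,2,3,4} | out {0,1,2,3,4} | prev {} | push {0}
  [6] u=5 | in {0,1,2,3,4} | out {0,1,2,3,4} | prev {} | push {4}
  [7] u=6 | in {0,1,2,3,4} | out {0,1,2,3,4} | prev {3} | push {5}
  [8] u=7 | in {0,1,2,3,4} | out {1,3,4} | prev {} | push {2}
  [9] u=0 | in {0,1,2,3,4} | out {0,1,2,3,4} | ==
  [10] u=4 | in {0,1,2,3,4} | out {0,1,2,3,4} | ==
  [11] u=5 | in {0,1,2,3,4} | out {0,1,2,3,4} | ==
  [12] u=2 | in {0,1,2,3,4} | out {0,1,4} | ==

Converged values:
  [0] {0,1,2,3,4}
  [1] {0,1,2,3,4}
  [2] {0,1,4}
  [3] {0,1,2,3,4}
  [4] {0,1,2,3,4}
  [5] {0,1,2,3,4}
  [6] {0,1,2,3,4}
  [7] {1,3,4}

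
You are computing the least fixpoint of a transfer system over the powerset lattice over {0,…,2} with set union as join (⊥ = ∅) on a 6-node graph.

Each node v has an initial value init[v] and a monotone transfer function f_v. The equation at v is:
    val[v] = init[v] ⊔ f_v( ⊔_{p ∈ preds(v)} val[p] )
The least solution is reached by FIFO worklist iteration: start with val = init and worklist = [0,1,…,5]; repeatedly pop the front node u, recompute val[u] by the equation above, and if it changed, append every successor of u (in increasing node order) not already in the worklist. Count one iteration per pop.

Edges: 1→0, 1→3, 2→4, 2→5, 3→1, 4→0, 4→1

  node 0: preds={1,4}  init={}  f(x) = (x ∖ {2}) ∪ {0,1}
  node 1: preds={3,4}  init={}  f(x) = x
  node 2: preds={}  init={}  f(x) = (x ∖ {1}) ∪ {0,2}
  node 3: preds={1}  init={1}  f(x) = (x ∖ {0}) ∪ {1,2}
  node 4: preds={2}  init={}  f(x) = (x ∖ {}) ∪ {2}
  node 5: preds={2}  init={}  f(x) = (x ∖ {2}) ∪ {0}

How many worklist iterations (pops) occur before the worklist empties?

Worklist (10 pops):
  #1 pop 0: in={} → {0,1} (was {}); enqueue []
  #2 pop 1: in={1} → {1} (was {}); enqueue [0]
  #3 pop 2: in={} → {0,2} (was {}); enqueue []
  #4 pop 3: in={1} → {1,2} (was {1}); enqueue [1]
  #5 pop 4: in={0,2} → {0,2} (was {}); enqueue []
  #6 pop 5: in={0,2} → {0} (was {}); enqueue []
  #7 pop 0: in={0,1,2} → {0,1} (no change)
  #8 pop 1: in={0,1,2} → {0,1,2} (was {1}); enqueue [0,3]
  #9 pop 0: in={0,1,2} → {0,1} (no change)
  #10 pop 3: in={0,1,2} → {1,2} (no change)

Fixpoint:
  val[0] = {0,1}
  val[1] = {0,1,2}
  val[2] = {0,2}
  val[3] = {1,2}
  val[4] = {0,2}
  val[5] = {0}

10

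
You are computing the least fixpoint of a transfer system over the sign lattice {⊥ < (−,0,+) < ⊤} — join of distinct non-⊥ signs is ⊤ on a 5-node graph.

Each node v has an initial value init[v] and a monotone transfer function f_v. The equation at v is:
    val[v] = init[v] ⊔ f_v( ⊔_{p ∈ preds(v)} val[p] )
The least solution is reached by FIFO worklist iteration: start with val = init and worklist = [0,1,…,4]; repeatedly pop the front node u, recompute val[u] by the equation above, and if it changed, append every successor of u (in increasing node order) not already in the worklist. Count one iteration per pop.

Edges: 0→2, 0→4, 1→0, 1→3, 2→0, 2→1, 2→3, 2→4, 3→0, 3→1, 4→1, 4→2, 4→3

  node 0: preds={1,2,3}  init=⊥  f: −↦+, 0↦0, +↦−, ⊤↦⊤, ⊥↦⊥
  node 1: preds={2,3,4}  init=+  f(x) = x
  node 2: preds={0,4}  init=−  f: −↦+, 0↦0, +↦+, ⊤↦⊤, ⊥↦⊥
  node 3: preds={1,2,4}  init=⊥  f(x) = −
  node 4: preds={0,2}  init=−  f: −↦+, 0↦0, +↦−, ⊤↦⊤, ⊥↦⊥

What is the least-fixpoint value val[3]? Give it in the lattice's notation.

−

Trace (9 dequeues):
  [1] u=0 | in ⊤ | out ⊤ | prev ⊥ | push {}
  [2] u=1 | in − | out ⊤ | prev + | push {0}
  [3] u=2 | in ⊤ | out ⊤ | prev − | push {1}
  [4] u=3 | in ⊤ | out − | prev ⊥ | push {}
  [5] u=4 | in ⊤ | out ⊤ | prev − | push {2,3}
  [6] u=0 | in ⊤ | out ⊤ | ==
  [7] u=1 | in ⊤ | out ⊤ | ==
  [8] u=2 | in ⊤ | out ⊤ | ==
  [9] u=3 | in ⊤ | out − | ==

Converged values:
  [0] ⊤
  [1] ⊤
  [2] ⊤
  [3] −
  [4] ⊤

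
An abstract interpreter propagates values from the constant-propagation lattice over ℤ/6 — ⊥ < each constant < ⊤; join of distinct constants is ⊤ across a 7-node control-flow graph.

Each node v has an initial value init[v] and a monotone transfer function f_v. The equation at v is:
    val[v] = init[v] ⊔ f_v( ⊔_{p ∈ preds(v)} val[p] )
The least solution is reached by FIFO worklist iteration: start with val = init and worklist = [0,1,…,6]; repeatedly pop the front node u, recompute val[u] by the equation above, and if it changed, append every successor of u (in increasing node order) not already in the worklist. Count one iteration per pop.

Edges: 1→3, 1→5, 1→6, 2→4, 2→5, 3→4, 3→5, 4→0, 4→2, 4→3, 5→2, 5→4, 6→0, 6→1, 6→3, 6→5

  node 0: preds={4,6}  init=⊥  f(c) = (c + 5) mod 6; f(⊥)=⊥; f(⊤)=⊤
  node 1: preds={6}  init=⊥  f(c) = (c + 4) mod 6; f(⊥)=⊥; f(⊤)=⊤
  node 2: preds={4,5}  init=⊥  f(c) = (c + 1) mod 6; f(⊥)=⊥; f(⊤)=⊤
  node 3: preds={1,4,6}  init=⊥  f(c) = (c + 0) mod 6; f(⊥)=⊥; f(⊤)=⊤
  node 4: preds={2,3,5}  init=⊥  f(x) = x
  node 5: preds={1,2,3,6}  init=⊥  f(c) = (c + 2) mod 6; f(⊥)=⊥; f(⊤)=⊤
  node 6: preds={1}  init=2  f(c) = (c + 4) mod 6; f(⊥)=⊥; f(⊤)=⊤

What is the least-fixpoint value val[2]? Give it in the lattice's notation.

Iteration log — 15 steps:
  step 1. node 0  ⊔preds=2  new=1  old=⊥  +wl: 
  step 2. node 1  ⊔preds=2  new=0  old=⊥  +wl: 
  step 3. node 2  ⊔preds=⊥  new=⊥  stable
  step 4. node 3  ⊔preds=⊤  new=⊤  old=⊥  +wl: 
  step 5. node 4  ⊔preds=⊤  new=⊤  old=⊥  +wl: 0,2,3
  step 6. node 5  ⊔preds=⊤  new=⊤  old=⊥  +wl: 4
  step 7. node 6  ⊔preds=0  new=⊤  old=2  +wl: 1,5
  step 8. node 0  ⊔preds=⊤  new=⊤  old=1  +wl: 
  step 9. node 2  ⊔preds=⊤  new=⊤  old=⊥  +wl: 
  step 10. node 3  ⊔preds=⊤  new=⊤  stable
  step 11. node 4  ⊔preds=⊤  new=⊤  stable
  step 12. node 1  ⊔preds=⊤  new=⊤  old=0  +wl: 3,6
  step 13. node 5  ⊔preds=⊤  new=⊤  stable
  step 14. node 3  ⊔preds=⊤  new=⊤  stable
  step 15. node 6  ⊔preds=⊤  new=⊤  stable

Least fixpoint reached:
  node 0: ⊤
  node 1: ⊤
  node 2: ⊤
  node 3: ⊤
  node 4: ⊤
  node 5: ⊤
  node 6: ⊤

⊤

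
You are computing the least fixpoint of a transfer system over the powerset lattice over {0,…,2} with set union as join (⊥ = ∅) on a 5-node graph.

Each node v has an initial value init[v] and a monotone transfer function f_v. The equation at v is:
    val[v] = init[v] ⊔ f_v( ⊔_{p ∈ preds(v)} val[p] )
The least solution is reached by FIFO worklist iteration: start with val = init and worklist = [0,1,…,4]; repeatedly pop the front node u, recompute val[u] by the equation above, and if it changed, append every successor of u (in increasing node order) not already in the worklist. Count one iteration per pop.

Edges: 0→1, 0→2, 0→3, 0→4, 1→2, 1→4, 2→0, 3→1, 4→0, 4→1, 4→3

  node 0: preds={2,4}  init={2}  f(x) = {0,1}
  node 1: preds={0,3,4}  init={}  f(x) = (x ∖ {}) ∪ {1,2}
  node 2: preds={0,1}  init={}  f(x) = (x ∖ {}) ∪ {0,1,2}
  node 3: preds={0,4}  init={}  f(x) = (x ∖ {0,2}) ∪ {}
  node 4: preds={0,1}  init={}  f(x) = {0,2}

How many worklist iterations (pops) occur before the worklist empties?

8

Iteration log — 8 steps:
  step 1. node 0  ⊔preds={}  new={0,1,2}  old={2}  +wl: 
  step 2. node 1  ⊔preds={0,1,2}  new={0,1,2}  old={}  +wl: 
  step 3. node 2  ⊔preds={0,1,2}  new={0,1,2}  old={}  +wl: 0
  step 4. node 3  ⊔preds={0,1,2}  new={1}  old={}  +wl: 1
  step 5. node 4  ⊔preds={0,1,2}  new={0,2}  old={}  +wl: 3
  step 6. node 0  ⊔preds={0,1,2}  new={0,1,2}  stable
  step 7. node 1  ⊔preds={0,1,2}  new={0,1,2}  stable
  step 8. node 3  ⊔preds={0,1,2}  new={1}  stable

Least fixpoint reached:
  node 0: {0,1,2}
  node 1: {0,1,2}
  node 2: {0,1,2}
  node 3: {1}
  node 4: {0,2}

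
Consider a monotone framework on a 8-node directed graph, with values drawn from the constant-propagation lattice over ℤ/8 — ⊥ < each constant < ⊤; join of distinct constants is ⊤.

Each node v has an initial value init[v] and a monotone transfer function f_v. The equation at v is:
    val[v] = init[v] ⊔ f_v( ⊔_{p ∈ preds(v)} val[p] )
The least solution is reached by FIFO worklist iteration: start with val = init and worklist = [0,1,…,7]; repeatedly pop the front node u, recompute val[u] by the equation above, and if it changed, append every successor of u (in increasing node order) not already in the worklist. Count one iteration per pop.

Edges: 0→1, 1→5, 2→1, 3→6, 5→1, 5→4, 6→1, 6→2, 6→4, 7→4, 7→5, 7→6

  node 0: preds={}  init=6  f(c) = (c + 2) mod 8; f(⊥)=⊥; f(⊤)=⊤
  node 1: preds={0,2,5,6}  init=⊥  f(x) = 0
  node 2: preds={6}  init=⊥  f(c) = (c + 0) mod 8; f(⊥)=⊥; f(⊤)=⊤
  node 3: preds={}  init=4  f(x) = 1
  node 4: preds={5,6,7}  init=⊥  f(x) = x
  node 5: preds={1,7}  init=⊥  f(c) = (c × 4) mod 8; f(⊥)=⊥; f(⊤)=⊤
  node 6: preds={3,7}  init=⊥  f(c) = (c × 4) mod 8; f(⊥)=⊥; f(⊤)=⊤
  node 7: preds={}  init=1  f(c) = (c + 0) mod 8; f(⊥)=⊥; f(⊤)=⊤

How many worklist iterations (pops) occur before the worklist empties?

Trace (12 dequeues):
  [1] u=0 | in ⊥ | out 6 | ==
  [2] u=1 | in 6 | out 0 | prev ⊥ | push {}
  [3] u=2 | in ⊥ | out ⊥ | ==
  [4] u=3 | in ⊥ | out ⊤ | prev 4 | push {}
  [5] u=4 | in 1 | out 1 | prev ⊥ | push {}
  [6] u=5 | in ⊤ | out ⊤ | prev ⊥ | push {1,4}
  [7] u=6 | in ⊤ | out ⊤ | prev ⊥ | push {2}
  [8] u=7 | in ⊥ | out 1 | ==
  [9] u=1 | in ⊤ | out 0 | ==
  [10] u=4 | in ⊤ | out ⊤ | prev 1 | push {}
  [11] u=2 | in ⊤ | out ⊤ | prev ⊥ | push {1}
  [12] u=1 | in ⊤ | out 0 | ==

Converged values:
  [0] 6
  [1] 0
  [2] ⊤
  [3] ⊤
  [4] ⊤
  [5] ⊤
  [6] ⊤
  [7] 1

12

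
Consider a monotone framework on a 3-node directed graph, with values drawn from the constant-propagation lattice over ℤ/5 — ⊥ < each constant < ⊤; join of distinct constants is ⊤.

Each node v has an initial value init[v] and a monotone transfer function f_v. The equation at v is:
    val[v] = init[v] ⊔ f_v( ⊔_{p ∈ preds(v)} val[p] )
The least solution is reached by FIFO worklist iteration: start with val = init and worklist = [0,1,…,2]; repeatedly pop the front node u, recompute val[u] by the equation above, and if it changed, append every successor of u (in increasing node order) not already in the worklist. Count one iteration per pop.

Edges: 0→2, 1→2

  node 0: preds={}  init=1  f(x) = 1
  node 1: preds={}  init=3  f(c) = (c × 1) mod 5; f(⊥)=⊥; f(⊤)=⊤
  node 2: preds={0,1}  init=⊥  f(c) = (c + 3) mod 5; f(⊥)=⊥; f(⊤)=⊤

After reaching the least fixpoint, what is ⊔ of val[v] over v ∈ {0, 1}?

Iteration log — 3 steps:
  step 1. node 0  ⊔preds=⊥  new=1  stable
  step 2. node 1  ⊔preds=⊥  new=3  stable
  step 3. node 2  ⊔preds=⊤  new=⊤  old=⊥  +wl: 

Least fixpoint reached:
  node 0: 1
  node 1: 3
  node 2: ⊤

⊤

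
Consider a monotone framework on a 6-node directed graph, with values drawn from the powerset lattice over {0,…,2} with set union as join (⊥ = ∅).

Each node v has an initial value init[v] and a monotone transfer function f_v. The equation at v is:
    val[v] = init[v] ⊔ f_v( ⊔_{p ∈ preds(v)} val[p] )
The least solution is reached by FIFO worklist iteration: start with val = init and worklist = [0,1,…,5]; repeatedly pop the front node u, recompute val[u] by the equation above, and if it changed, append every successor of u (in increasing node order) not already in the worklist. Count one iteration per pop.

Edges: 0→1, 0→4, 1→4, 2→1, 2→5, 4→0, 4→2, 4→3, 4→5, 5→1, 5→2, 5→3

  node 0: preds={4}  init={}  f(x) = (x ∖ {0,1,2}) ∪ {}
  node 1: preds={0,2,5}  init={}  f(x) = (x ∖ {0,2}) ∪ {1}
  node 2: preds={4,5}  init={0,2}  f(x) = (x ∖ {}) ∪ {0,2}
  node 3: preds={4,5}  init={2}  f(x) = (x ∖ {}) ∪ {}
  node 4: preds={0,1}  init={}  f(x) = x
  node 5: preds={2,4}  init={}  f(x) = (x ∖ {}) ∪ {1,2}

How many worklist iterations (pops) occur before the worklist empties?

Iteration log — 11 steps:
  step 1. node 0  ⊔preds={}  new={}  stable
  step 2. node 1  ⊔preds={0,2}  new={1}  old={}  +wl: 
  step 3. node 2  ⊔preds={}  new={0,2}  stable
  step 4. node 3  ⊔preds={}  new={2}  stable
  step 5. node 4  ⊔preds={1}  new={1}  old={}  +wl: 0,2,3
  step 6. node 5  ⊔preds={0,1,2}  new={0,1,2}  old={}  +wl: 1
  step 7. node 0  ⊔preds={1}  new={}  stable
  step 8. node 2  ⊔preds={0,1,2}  new={0,1,2}  old={0,2}  +wl: 5
  step 9. node 3  ⊔preds={0,1,2}  new={0,1,2}  old={2}  +wl: 
  step 10. node 1  ⊔preds={0,1,2}  new={1}  stable
  step 11. node 5  ⊔preds={0,1,2}  new={0,1,2}  stable

Least fixpoint reached:
  node 0: {}
  node 1: {1}
  node 2: {0,1,2}
  node 3: {0,1,2}
  node 4: {1}
  node 5: {0,1,2}

11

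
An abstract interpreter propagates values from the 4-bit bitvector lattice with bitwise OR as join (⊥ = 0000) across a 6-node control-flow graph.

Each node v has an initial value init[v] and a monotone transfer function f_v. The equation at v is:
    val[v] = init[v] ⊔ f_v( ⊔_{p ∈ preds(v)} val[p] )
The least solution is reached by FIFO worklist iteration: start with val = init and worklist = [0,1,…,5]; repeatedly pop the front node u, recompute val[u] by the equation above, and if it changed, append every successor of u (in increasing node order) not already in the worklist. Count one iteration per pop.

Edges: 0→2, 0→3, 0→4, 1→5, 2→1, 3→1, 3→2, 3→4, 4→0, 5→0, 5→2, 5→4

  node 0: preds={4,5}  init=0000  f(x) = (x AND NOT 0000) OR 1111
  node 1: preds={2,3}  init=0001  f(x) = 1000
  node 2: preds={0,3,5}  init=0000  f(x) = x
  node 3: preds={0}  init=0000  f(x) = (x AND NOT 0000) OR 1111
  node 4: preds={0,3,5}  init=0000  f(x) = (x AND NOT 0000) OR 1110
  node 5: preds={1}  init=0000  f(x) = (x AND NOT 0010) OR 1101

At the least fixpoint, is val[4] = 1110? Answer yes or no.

Worklist (10 pops):
  #1 pop 0: in=0000 → 1111 (was 0000); enqueue []
  #2 pop 1: in=0000 → 1001 (was 0001); enqueue []
  #3 pop 2: in=1111 → 1111 (was 0000); enqueue [1]
  #4 pop 3: in=1111 → 1111 (was 0000); enqueue [2]
  #5 pop 4: in=1111 → 1111 (was 0000); enqueue [0]
  #6 pop 5: in=1001 → 1101 (was 0000); enqueue [4]
  #7 pop 1: in=1111 → 1001 (no change)
  #8 pop 2: in=1111 → 1111 (no change)
  #9 pop 0: in=1111 → 1111 (no change)
  #10 pop 4: in=1111 → 1111 (no change)

Fixpoint:
  val[0] = 1111
  val[1] = 1001
  val[2] = 1111
  val[3] = 1111
  val[4] = 1111
  val[5] = 1101

no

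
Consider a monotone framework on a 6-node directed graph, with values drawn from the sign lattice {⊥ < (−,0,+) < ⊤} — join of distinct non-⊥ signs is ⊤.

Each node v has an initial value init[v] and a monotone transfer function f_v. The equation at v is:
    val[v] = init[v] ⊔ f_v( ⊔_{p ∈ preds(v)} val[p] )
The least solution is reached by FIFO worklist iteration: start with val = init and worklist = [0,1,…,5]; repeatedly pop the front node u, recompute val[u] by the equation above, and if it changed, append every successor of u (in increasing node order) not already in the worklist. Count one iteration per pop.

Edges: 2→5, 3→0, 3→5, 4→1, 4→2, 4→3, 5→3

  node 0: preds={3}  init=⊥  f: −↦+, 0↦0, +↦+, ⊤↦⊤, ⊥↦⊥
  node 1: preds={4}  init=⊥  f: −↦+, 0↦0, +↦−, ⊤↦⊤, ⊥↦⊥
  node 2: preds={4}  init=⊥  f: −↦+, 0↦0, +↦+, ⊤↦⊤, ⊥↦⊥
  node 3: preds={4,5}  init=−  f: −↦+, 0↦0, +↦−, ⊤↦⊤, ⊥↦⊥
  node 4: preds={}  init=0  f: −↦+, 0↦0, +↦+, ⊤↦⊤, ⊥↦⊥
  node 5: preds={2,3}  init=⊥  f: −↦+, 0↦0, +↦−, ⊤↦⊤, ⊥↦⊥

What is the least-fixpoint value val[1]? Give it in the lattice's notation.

Worklist (8 pops):
  #1 pop 0: in=− → + (was ⊥); enqueue []
  #2 pop 1: in=0 → 0 (was ⊥); enqueue []
  #3 pop 2: in=0 → 0 (was ⊥); enqueue []
  #4 pop 3: in=0 → ⊤ (was −); enqueue [0]
  #5 pop 4: in=⊥ → 0 (no change)
  #6 pop 5: in=⊤ → ⊤ (was ⊥); enqueue [3]
  #7 pop 0: in=⊤ → ⊤ (was +); enqueue []
  #8 pop 3: in=⊤ → ⊤ (no change)

Fixpoint:
  val[0] = ⊤
  val[1] = 0
  val[2] = 0
  val[3] = ⊤
  val[4] = 0
  val[5] = ⊤

0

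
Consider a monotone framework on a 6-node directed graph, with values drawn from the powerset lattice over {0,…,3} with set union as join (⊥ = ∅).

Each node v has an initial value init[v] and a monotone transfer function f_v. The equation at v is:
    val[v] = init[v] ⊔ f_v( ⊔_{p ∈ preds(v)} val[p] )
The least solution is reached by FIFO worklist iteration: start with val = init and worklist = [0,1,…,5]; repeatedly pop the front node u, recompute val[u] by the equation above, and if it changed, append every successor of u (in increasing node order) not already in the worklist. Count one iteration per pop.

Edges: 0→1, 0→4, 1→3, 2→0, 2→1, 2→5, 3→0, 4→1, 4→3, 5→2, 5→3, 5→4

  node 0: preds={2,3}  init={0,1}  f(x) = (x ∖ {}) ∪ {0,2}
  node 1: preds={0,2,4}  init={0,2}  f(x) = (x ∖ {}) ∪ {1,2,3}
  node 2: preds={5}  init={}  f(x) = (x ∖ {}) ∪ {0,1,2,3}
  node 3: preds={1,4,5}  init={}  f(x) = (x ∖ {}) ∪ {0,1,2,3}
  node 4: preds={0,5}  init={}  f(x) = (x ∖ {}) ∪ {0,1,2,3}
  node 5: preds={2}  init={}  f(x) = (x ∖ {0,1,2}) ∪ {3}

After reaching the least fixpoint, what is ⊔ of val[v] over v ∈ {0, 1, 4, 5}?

{0,1,2,3}

Trace (11 dequeues):
  [1] u=0 | in {} | out {0,1,2} | prev {0,1} | push {}
  [2] u=1 | in {0,1,2} | out {0,1,2,3} | prev {0,2} | push {}
  [3] u=2 | in {} | out {0,1,2,3} | prev {} | push {0,1}
  [4] u=3 | in {0,1,2,3} | out {0,1,2,3} | prev {} | push {}
  [5] u=4 | in {0,1,2} | out {0,1,2,3} | prev {} | push {3}
  [6] u=5 | in {0,1,2,3} | out {3} | prev {} | push {2,4}
  [7] u=0 | in {0,1,2,3} | out {0,1,2,3} | prev {0,1,2} | push {}
  [8] u=1 | in {0,1,2,3} | out {0,1,2,3} | ==
  [9] u=3 | in {0,1,2,3} | out {0,1,2,3} | ==
  [10] u=2 | in {3} | out {0,1,2,3} | ==
  [11] u=4 | in {0,1,2,3} | out {0,1,2,3} | ==

Converged values:
  [0] {0,1,2,3}
  [1] {0,1,2,3}
  [2] {0,1,2,3}
  [3] {0,1,2,3}
  [4] {0,1,2,3}
  [5] {3}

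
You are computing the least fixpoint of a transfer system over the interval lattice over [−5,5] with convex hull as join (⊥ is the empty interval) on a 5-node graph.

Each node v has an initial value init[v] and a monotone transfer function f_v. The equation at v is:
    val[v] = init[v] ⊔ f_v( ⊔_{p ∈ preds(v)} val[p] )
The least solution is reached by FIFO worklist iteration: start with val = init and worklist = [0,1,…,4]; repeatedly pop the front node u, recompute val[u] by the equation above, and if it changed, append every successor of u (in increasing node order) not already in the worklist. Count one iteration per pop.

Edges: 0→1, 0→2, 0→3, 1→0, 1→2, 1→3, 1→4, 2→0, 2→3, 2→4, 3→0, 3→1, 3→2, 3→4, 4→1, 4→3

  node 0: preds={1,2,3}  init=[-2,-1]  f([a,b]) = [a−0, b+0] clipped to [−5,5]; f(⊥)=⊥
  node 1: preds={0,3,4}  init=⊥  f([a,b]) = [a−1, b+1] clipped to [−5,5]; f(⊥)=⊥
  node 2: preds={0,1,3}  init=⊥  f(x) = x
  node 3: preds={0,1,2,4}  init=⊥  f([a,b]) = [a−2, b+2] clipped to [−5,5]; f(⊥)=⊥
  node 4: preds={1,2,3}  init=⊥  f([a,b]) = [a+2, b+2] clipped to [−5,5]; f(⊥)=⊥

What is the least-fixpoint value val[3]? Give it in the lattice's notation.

Worklist (14 pops):
  #1 pop 0: in=⊥ → [-2,-1] (no change)
  #2 pop 1: in=[-2,-1] → [-3,0] (was ⊥); enqueue [0]
  #3 pop 2: in=[-3,0] → [-3,0] (was ⊥); enqueue []
  #4 pop 3: in=[-3,0] → [-5,2] (was ⊥); enqueue [1,2]
  #5 pop 4: in=[-5,2] → [-3,4] (was ⊥); enqueue [3]
  #6 pop 0: in=[-5,2] → [-5,2] (was [-2,-1]); enqueue []
  #7 pop 1: in=[-5,4] → [-5,5] (was [-3,0]); enqueue [0,4]
  #8 pop 2: in=[-5,5] → [-5,5] (was [-3,0]); enqueue []
  #9 pop 3: in=[-5,5] → [-5,5] (was [-5,2]); enqueue [1,2]
  #10 pop 0: in=[-5,5] → [-5,5] (was [-5,2]); enqueue [3]
  #11 pop 4: in=[-5,5] → [-3,5] (was [-3,4]); enqueue []
  #12 pop 1: in=[-5,5] → [-5,5] (no change)
  #13 pop 2: in=[-5,5] → [-5,5] (no change)
  #14 pop 3: in=[-5,5] → [-5,5] (no change)

Fixpoint:
  val[0] = [-5,5]
  val[1] = [-5,5]
  val[2] = [-5,5]
  val[3] = [-5,5]
  val[4] = [-3,5]

[-5,5]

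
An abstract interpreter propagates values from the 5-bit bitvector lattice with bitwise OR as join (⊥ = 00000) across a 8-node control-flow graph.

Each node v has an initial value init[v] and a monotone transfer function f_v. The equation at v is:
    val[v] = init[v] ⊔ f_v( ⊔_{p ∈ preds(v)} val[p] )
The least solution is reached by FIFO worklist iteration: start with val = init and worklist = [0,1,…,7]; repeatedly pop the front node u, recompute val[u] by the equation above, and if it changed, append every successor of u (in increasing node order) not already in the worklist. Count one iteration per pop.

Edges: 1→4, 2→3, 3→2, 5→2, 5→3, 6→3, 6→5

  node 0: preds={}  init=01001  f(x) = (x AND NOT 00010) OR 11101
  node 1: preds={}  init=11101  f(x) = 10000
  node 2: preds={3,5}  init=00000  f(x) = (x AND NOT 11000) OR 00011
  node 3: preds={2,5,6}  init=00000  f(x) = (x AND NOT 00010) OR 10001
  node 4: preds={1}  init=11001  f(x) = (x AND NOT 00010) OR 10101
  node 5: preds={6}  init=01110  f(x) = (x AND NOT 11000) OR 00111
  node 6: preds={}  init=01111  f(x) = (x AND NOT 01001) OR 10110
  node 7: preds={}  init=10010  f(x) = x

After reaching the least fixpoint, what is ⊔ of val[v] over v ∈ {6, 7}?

11111

Iteration log — 11 steps:
  step 1. node 0  ⊔preds=00000  new=11101  old=01001  +wl: 
  step 2. node 1  ⊔preds=00000  new=11101  stable
  step 3. node 2  ⊔preds=01110  new=00111  old=00000  +wl: 
  step 4. node 3  ⊔preds=01111  new=11101  old=00000  +wl: 2
  step 5. node 4  ⊔preds=11101  new=11101  old=11001  +wl: 
  step 6. node 5  ⊔preds=01111  new=01111  old=01110  +wl: 3
  step 7. node 6  ⊔preds=00000  new=11111  old=01111  +wl: 5
  step 8. node 7  ⊔preds=00000  new=10010  stable
  step 9. node 2  ⊔preds=11111  new=00111  stable
  step 10. node 3  ⊔preds=11111  new=11101  stable
  step 11. node 5  ⊔preds=11111  new=01111  stable

Least fixpoint reached:
  node 0: 11101
  node 1: 11101
  node 2: 00111
  node 3: 11101
  node 4: 11101
  node 5: 01111
  node 6: 11111
  node 7: 10010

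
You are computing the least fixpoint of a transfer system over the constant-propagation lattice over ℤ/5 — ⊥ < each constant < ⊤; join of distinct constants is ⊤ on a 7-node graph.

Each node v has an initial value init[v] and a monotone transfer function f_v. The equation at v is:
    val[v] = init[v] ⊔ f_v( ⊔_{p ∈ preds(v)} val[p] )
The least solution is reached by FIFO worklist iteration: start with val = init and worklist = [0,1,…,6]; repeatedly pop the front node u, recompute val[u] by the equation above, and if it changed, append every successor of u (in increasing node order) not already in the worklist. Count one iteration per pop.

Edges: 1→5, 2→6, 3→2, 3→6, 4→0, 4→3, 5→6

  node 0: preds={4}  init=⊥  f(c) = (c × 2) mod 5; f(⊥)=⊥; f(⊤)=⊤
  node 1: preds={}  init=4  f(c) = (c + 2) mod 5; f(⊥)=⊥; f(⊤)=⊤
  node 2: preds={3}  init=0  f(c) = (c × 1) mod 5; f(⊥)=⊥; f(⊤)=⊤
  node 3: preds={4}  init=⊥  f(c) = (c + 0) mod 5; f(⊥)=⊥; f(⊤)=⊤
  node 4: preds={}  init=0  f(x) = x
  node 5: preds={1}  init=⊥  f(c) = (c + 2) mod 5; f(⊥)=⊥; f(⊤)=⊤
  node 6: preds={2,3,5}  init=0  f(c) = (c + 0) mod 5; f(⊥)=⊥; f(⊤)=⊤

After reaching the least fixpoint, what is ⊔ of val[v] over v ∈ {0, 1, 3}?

Trace (8 dequeues):
  [1] u=0 | in 0 | out 0 | prev ⊥ | push {}
  [2] u=1 | in ⊥ | out 4 | ==
  [3] u=2 | in ⊥ | out 0 | ==
  [4] u=3 | in 0 | out 0 | prev ⊥ | push {2}
  [5] u=4 | in ⊥ | out 0 | ==
  [6] u=5 | in 4 | out 1 | prev ⊥ | push {}
  [7] u=6 | in ⊤ | out ⊤ | prev 0 | push {}
  [8] u=2 | in 0 | out 0 | ==

Converged values:
  [0] 0
  [1] 4
  [2] 0
  [3] 0
  [4] 0
  [5] 1
  [6] ⊤

⊤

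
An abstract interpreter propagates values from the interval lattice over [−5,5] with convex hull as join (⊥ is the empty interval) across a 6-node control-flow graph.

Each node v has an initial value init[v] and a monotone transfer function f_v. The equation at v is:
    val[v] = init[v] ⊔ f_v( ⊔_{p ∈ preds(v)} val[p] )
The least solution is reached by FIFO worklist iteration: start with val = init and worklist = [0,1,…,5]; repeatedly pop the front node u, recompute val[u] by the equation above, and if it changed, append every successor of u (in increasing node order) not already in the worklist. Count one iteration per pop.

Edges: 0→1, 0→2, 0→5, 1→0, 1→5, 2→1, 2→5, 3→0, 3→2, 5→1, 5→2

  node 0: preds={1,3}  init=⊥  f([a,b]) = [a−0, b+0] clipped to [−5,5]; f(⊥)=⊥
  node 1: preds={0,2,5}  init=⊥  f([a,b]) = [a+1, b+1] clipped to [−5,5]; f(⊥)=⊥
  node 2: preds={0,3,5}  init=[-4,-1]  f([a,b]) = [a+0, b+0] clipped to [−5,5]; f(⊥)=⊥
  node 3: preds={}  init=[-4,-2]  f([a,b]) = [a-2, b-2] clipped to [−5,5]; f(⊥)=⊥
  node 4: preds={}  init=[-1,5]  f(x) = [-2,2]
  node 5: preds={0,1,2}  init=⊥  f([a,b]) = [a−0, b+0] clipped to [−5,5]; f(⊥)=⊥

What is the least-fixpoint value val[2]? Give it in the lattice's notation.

Worklist (31 pops):
  #1 pop 0: in=[-4,-2] → [-4,-2] (was ⊥); enqueue []
  #2 pop 1: in=[-4,-1] → [-3,0] (was ⊥); enqueue [0]
  #3 pop 2: in=[-4,-2] → [-4,-1] (no change)
  #4 pop 3: in=⊥ → [-4,-2] (no change)
  #5 pop 4: in=⊥ → [-2,5] (was [-1,5]); enqueue []
  #6 pop 5: in=[-4,0] → [-4,0] (was ⊥); enqueue [1,2]
  #7 pop 0: in=[-4,0] → [-4,0] (was [-4,-2]); enqueue [5]
  #8 pop 1: in=[-4,0] → [-3,1] (was [-3,0]); enqueue [0]
  #9 pop 2: in=[-4,0] → [-4,0] (was [-4,-1]); enqueue [1]
  #10 pop 5: in=[-4,1] → [-4,1] (was [-4,0]); enqueue [2]
  #11 pop 0: in=[-4,1] → [-4,1] (was [-4,0]); enqueue [5]
  #12 pop 1: in=[-4,1] → [-3,2] (was [-3,1]); enqueue [0]
  #13 pop 2: in=[-4,1] → [-4,1] (was [-4,0]); enqueue [1]
  #14 pop 5: in=[-4,2] → [-4,2] (was [-4,1]); enqueue [2]
  #15 pop 0: in=[-4,2] → [-4,2] (was [-4,1]); enqueue [5]
  #16 pop 1: in=[-4,2] → [-3,3] (was [-3,2]); enqueue [0]
  #17 pop 2: in=[-4,2] → [-4,2] (was [-4,1]); enqueue [1]
  #18 pop 5: in=[-4,3] → [-4,3] (was [-4,2]); enqueue [2]
  #19 pop 0: in=[-4,3] → [-4,3] (was [-4,2]); enqueue [5]
  #20 pop 1: in=[-4,3] → [-3,4] (was [-3,3]); enqueue [0]
  #21 pop 2: in=[-4,3] → [-4,3] (was [-4,2]); enqueue [1]
  #22 pop 5: in=[-4,4] → [-4,4] (was [-4,3]); enqueue [2]
  #23 pop 0: in=[-4,4] → [-4,4] (was [-4,3]); enqueue [5]
  #24 pop 1: in=[-4,4] → [-3,5] (was [-3,4]); enqueue [0]
  #25 pop 2: in=[-4,4] → [-4,4] (was [-4,3]); enqueue [1]
  #26 pop 5: in=[-4,5] → [-4,5] (was [-4,4]); enqueue [2]
  #27 pop 0: in=[-4,5] → [-4,5] (was [-4,4]); enqueue [5]
  #28 pop 1: in=[-4,5] → [-3,5] (no change)
  #29 pop 2: in=[-4,5] → [-4,5] (was [-4,4]); enqueue [1]
  #30 pop 5: in=[-4,5] → [-4,5] (no change)
  #31 pop 1: in=[-4,5] → [-3,5] (no change)

Fixpoint:
  val[0] = [-4,5]
  val[1] = [-3,5]
  val[2] = [-4,5]
  val[3] = [-4,-2]
  val[4] = [-2,5]
  val[5] = [-4,5]

[-4,5]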